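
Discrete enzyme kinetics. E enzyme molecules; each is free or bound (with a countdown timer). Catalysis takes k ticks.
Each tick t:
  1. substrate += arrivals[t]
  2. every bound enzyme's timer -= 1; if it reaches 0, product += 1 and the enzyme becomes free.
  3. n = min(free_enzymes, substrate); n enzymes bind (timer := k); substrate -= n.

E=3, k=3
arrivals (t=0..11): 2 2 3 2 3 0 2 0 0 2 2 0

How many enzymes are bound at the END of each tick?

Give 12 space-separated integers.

t=0: arr=2 -> substrate=0 bound=2 product=0
t=1: arr=2 -> substrate=1 bound=3 product=0
t=2: arr=3 -> substrate=4 bound=3 product=0
t=3: arr=2 -> substrate=4 bound=3 product=2
t=4: arr=3 -> substrate=6 bound=3 product=3
t=5: arr=0 -> substrate=6 bound=3 product=3
t=6: arr=2 -> substrate=6 bound=3 product=5
t=7: arr=0 -> substrate=5 bound=3 product=6
t=8: arr=0 -> substrate=5 bound=3 product=6
t=9: arr=2 -> substrate=5 bound=3 product=8
t=10: arr=2 -> substrate=6 bound=3 product=9
t=11: arr=0 -> substrate=6 bound=3 product=9

Answer: 2 3 3 3 3 3 3 3 3 3 3 3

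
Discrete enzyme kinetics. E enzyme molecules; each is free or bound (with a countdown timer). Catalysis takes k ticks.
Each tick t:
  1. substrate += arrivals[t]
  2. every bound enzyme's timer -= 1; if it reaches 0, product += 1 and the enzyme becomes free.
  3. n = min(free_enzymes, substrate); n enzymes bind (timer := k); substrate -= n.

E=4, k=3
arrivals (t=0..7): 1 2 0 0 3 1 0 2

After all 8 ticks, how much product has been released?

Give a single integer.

t=0: arr=1 -> substrate=0 bound=1 product=0
t=1: arr=2 -> substrate=0 bound=3 product=0
t=2: arr=0 -> substrate=0 bound=3 product=0
t=3: arr=0 -> substrate=0 bound=2 product=1
t=4: arr=3 -> substrate=0 bound=3 product=3
t=5: arr=1 -> substrate=0 bound=4 product=3
t=6: arr=0 -> substrate=0 bound=4 product=3
t=7: arr=2 -> substrate=0 bound=3 product=6

Answer: 6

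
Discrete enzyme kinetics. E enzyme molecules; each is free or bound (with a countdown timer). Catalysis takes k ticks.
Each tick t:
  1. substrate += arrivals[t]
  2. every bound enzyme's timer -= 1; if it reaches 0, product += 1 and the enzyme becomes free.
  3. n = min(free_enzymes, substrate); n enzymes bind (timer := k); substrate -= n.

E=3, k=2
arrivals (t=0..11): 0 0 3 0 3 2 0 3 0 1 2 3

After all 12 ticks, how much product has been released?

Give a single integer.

t=0: arr=0 -> substrate=0 bound=0 product=0
t=1: arr=0 -> substrate=0 bound=0 product=0
t=2: arr=3 -> substrate=0 bound=3 product=0
t=3: arr=0 -> substrate=0 bound=3 product=0
t=4: arr=3 -> substrate=0 bound=3 product=3
t=5: arr=2 -> substrate=2 bound=3 product=3
t=6: arr=0 -> substrate=0 bound=2 product=6
t=7: arr=3 -> substrate=2 bound=3 product=6
t=8: arr=0 -> substrate=0 bound=3 product=8
t=9: arr=1 -> substrate=0 bound=3 product=9
t=10: arr=2 -> substrate=0 bound=3 product=11
t=11: arr=3 -> substrate=2 bound=3 product=12

Answer: 12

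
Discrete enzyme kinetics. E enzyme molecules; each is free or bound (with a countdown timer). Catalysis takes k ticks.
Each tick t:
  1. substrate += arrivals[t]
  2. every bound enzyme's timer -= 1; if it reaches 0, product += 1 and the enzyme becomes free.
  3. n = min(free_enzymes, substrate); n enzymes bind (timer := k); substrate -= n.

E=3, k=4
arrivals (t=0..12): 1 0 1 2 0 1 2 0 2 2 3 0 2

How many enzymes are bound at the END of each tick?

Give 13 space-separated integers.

t=0: arr=1 -> substrate=0 bound=1 product=0
t=1: arr=0 -> substrate=0 bound=1 product=0
t=2: arr=1 -> substrate=0 bound=2 product=0
t=3: arr=2 -> substrate=1 bound=3 product=0
t=4: arr=0 -> substrate=0 bound=3 product=1
t=5: arr=1 -> substrate=1 bound=3 product=1
t=6: arr=2 -> substrate=2 bound=3 product=2
t=7: arr=0 -> substrate=1 bound=3 product=3
t=8: arr=2 -> substrate=2 bound=3 product=4
t=9: arr=2 -> substrate=4 bound=3 product=4
t=10: arr=3 -> substrate=6 bound=3 product=5
t=11: arr=0 -> substrate=5 bound=3 product=6
t=12: arr=2 -> substrate=6 bound=3 product=7

Answer: 1 1 2 3 3 3 3 3 3 3 3 3 3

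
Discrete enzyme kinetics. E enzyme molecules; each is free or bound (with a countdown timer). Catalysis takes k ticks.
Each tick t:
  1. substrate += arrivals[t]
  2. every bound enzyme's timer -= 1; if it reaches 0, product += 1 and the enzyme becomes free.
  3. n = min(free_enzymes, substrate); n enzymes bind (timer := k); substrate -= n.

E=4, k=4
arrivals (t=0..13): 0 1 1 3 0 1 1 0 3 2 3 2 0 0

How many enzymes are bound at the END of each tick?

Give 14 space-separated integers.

Answer: 0 1 2 4 4 4 4 3 4 4 4 4 4 4

Derivation:
t=0: arr=0 -> substrate=0 bound=0 product=0
t=1: arr=1 -> substrate=0 bound=1 product=0
t=2: arr=1 -> substrate=0 bound=2 product=0
t=3: arr=3 -> substrate=1 bound=4 product=0
t=4: arr=0 -> substrate=1 bound=4 product=0
t=5: arr=1 -> substrate=1 bound=4 product=1
t=6: arr=1 -> substrate=1 bound=4 product=2
t=7: arr=0 -> substrate=0 bound=3 product=4
t=8: arr=3 -> substrate=2 bound=4 product=4
t=9: arr=2 -> substrate=3 bound=4 product=5
t=10: arr=3 -> substrate=5 bound=4 product=6
t=11: arr=2 -> substrate=6 bound=4 product=7
t=12: arr=0 -> substrate=5 bound=4 product=8
t=13: arr=0 -> substrate=4 bound=4 product=9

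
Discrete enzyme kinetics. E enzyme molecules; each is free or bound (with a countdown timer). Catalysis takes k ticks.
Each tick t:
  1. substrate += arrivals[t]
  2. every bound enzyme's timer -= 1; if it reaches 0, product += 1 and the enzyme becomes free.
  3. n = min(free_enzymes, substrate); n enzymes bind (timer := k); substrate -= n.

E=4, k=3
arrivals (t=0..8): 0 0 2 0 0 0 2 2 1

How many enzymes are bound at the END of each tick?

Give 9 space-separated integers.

Answer: 0 0 2 2 2 0 2 4 4

Derivation:
t=0: arr=0 -> substrate=0 bound=0 product=0
t=1: arr=0 -> substrate=0 bound=0 product=0
t=2: arr=2 -> substrate=0 bound=2 product=0
t=3: arr=0 -> substrate=0 bound=2 product=0
t=4: arr=0 -> substrate=0 bound=2 product=0
t=5: arr=0 -> substrate=0 bound=0 product=2
t=6: arr=2 -> substrate=0 bound=2 product=2
t=7: arr=2 -> substrate=0 bound=4 product=2
t=8: arr=1 -> substrate=1 bound=4 product=2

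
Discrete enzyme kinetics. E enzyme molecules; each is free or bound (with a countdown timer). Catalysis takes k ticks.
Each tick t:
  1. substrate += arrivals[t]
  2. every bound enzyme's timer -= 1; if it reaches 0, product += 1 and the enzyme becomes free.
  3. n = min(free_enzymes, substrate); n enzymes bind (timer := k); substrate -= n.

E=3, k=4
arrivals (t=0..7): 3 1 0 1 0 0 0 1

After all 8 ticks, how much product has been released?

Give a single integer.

Answer: 3

Derivation:
t=0: arr=3 -> substrate=0 bound=3 product=0
t=1: arr=1 -> substrate=1 bound=3 product=0
t=2: arr=0 -> substrate=1 bound=3 product=0
t=3: arr=1 -> substrate=2 bound=3 product=0
t=4: arr=0 -> substrate=0 bound=2 product=3
t=5: arr=0 -> substrate=0 bound=2 product=3
t=6: arr=0 -> substrate=0 bound=2 product=3
t=7: arr=1 -> substrate=0 bound=3 product=3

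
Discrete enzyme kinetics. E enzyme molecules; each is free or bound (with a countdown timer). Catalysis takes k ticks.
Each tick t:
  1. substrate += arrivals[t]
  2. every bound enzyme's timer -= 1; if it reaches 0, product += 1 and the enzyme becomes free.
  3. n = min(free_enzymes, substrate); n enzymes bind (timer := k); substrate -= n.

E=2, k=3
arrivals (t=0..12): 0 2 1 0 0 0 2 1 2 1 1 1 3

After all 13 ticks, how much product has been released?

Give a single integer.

t=0: arr=0 -> substrate=0 bound=0 product=0
t=1: arr=2 -> substrate=0 bound=2 product=0
t=2: arr=1 -> substrate=1 bound=2 product=0
t=3: arr=0 -> substrate=1 bound=2 product=0
t=4: arr=0 -> substrate=0 bound=1 product=2
t=5: arr=0 -> substrate=0 bound=1 product=2
t=6: arr=2 -> substrate=1 bound=2 product=2
t=7: arr=1 -> substrate=1 bound=2 product=3
t=8: arr=2 -> substrate=3 bound=2 product=3
t=9: arr=1 -> substrate=3 bound=2 product=4
t=10: arr=1 -> substrate=3 bound=2 product=5
t=11: arr=1 -> substrate=4 bound=2 product=5
t=12: arr=3 -> substrate=6 bound=2 product=6

Answer: 6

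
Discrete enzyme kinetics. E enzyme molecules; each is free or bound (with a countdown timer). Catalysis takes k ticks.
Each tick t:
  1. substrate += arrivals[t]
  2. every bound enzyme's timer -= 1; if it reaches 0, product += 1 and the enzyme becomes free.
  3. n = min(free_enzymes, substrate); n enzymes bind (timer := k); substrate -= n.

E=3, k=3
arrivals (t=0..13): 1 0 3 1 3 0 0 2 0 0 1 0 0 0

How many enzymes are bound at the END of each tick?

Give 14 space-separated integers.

Answer: 1 1 3 3 3 3 3 3 3 3 3 2 1 1

Derivation:
t=0: arr=1 -> substrate=0 bound=1 product=0
t=1: arr=0 -> substrate=0 bound=1 product=0
t=2: arr=3 -> substrate=1 bound=3 product=0
t=3: arr=1 -> substrate=1 bound=3 product=1
t=4: arr=3 -> substrate=4 bound=3 product=1
t=5: arr=0 -> substrate=2 bound=3 product=3
t=6: arr=0 -> substrate=1 bound=3 product=4
t=7: arr=2 -> substrate=3 bound=3 product=4
t=8: arr=0 -> substrate=1 bound=3 product=6
t=9: arr=0 -> substrate=0 bound=3 product=7
t=10: arr=1 -> substrate=1 bound=3 product=7
t=11: arr=0 -> substrate=0 bound=2 product=9
t=12: arr=0 -> substrate=0 bound=1 product=10
t=13: arr=0 -> substrate=0 bound=1 product=10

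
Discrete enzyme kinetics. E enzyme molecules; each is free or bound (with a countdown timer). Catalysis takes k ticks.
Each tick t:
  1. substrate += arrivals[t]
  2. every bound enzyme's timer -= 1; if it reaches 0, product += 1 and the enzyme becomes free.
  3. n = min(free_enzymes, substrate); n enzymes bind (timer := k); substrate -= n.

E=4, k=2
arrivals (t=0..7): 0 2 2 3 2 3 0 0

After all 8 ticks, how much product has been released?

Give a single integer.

Answer: 10

Derivation:
t=0: arr=0 -> substrate=0 bound=0 product=0
t=1: arr=2 -> substrate=0 bound=2 product=0
t=2: arr=2 -> substrate=0 bound=4 product=0
t=3: arr=3 -> substrate=1 bound=4 product=2
t=4: arr=2 -> substrate=1 bound=4 product=4
t=5: arr=3 -> substrate=2 bound=4 product=6
t=6: arr=0 -> substrate=0 bound=4 product=8
t=7: arr=0 -> substrate=0 bound=2 product=10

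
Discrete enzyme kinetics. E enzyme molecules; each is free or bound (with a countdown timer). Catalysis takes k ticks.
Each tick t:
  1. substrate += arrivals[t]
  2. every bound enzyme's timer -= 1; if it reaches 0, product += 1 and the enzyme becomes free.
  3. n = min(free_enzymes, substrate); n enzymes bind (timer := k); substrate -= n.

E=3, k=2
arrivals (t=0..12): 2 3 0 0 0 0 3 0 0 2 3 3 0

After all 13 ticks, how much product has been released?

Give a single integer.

t=0: arr=2 -> substrate=0 bound=2 product=0
t=1: arr=3 -> substrate=2 bound=3 product=0
t=2: arr=0 -> substrate=0 bound=3 product=2
t=3: arr=0 -> substrate=0 bound=2 product=3
t=4: arr=0 -> substrate=0 bound=0 product=5
t=5: arr=0 -> substrate=0 bound=0 product=5
t=6: arr=3 -> substrate=0 bound=3 product=5
t=7: arr=0 -> substrate=0 bound=3 product=5
t=8: arr=0 -> substrate=0 bound=0 product=8
t=9: arr=2 -> substrate=0 bound=2 product=8
t=10: arr=3 -> substrate=2 bound=3 product=8
t=11: arr=3 -> substrate=3 bound=3 product=10
t=12: arr=0 -> substrate=2 bound=3 product=11

Answer: 11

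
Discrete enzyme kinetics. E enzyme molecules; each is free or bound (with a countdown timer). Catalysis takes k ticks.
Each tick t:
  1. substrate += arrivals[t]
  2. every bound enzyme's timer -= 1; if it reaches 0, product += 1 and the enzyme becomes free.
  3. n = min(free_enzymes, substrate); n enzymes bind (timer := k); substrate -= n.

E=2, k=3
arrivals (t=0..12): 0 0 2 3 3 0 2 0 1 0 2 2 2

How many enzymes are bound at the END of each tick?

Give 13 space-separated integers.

t=0: arr=0 -> substrate=0 bound=0 product=0
t=1: arr=0 -> substrate=0 bound=0 product=0
t=2: arr=2 -> substrate=0 bound=2 product=0
t=3: arr=3 -> substrate=3 bound=2 product=0
t=4: arr=3 -> substrate=6 bound=2 product=0
t=5: arr=0 -> substrate=4 bound=2 product=2
t=6: arr=2 -> substrate=6 bound=2 product=2
t=7: arr=0 -> substrate=6 bound=2 product=2
t=8: arr=1 -> substrate=5 bound=2 product=4
t=9: arr=0 -> substrate=5 bound=2 product=4
t=10: arr=2 -> substrate=7 bound=2 product=4
t=11: arr=2 -> substrate=7 bound=2 product=6
t=12: arr=2 -> substrate=9 bound=2 product=6

Answer: 0 0 2 2 2 2 2 2 2 2 2 2 2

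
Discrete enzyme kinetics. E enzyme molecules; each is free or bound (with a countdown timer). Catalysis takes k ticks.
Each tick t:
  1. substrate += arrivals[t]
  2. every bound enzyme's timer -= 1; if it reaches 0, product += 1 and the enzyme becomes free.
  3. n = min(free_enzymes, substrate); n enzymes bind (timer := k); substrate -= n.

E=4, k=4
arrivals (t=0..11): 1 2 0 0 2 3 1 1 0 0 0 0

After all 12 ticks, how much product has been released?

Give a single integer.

Answer: 7

Derivation:
t=0: arr=1 -> substrate=0 bound=1 product=0
t=1: arr=2 -> substrate=0 bound=3 product=0
t=2: arr=0 -> substrate=0 bound=3 product=0
t=3: arr=0 -> substrate=0 bound=3 product=0
t=4: arr=2 -> substrate=0 bound=4 product=1
t=5: arr=3 -> substrate=1 bound=4 product=3
t=6: arr=1 -> substrate=2 bound=4 product=3
t=7: arr=1 -> substrate=3 bound=4 product=3
t=8: arr=0 -> substrate=1 bound=4 product=5
t=9: arr=0 -> substrate=0 bound=3 product=7
t=10: arr=0 -> substrate=0 bound=3 product=7
t=11: arr=0 -> substrate=0 bound=3 product=7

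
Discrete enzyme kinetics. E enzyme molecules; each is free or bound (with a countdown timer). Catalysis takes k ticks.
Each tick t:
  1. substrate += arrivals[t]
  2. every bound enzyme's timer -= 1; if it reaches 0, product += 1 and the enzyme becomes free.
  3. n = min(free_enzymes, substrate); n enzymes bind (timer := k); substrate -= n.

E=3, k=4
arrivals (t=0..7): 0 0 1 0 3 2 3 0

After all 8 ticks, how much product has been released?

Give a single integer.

Answer: 1

Derivation:
t=0: arr=0 -> substrate=0 bound=0 product=0
t=1: arr=0 -> substrate=0 bound=0 product=0
t=2: arr=1 -> substrate=0 bound=1 product=0
t=3: arr=0 -> substrate=0 bound=1 product=0
t=4: arr=3 -> substrate=1 bound=3 product=0
t=5: arr=2 -> substrate=3 bound=3 product=0
t=6: arr=3 -> substrate=5 bound=3 product=1
t=7: arr=0 -> substrate=5 bound=3 product=1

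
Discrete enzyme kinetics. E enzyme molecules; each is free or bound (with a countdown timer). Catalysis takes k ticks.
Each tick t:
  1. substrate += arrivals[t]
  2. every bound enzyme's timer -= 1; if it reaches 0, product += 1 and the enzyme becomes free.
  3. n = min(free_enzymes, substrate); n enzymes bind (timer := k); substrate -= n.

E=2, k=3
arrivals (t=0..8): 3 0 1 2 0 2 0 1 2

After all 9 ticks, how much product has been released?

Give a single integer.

Answer: 4

Derivation:
t=0: arr=3 -> substrate=1 bound=2 product=0
t=1: arr=0 -> substrate=1 bound=2 product=0
t=2: arr=1 -> substrate=2 bound=2 product=0
t=3: arr=2 -> substrate=2 bound=2 product=2
t=4: arr=0 -> substrate=2 bound=2 product=2
t=5: arr=2 -> substrate=4 bound=2 product=2
t=6: arr=0 -> substrate=2 bound=2 product=4
t=7: arr=1 -> substrate=3 bound=2 product=4
t=8: arr=2 -> substrate=5 bound=2 product=4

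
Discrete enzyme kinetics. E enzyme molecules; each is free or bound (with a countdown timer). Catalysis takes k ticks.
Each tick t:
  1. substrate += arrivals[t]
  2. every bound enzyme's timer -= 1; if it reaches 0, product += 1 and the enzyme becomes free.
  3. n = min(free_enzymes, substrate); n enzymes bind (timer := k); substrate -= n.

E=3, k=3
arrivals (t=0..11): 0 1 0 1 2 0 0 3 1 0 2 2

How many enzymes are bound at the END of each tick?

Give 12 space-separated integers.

Answer: 0 1 1 2 3 3 2 3 3 3 3 3

Derivation:
t=0: arr=0 -> substrate=0 bound=0 product=0
t=1: arr=1 -> substrate=0 bound=1 product=0
t=2: arr=0 -> substrate=0 bound=1 product=0
t=3: arr=1 -> substrate=0 bound=2 product=0
t=4: arr=2 -> substrate=0 bound=3 product=1
t=5: arr=0 -> substrate=0 bound=3 product=1
t=6: arr=0 -> substrate=0 bound=2 product=2
t=7: arr=3 -> substrate=0 bound=3 product=4
t=8: arr=1 -> substrate=1 bound=3 product=4
t=9: arr=0 -> substrate=1 bound=3 product=4
t=10: arr=2 -> substrate=0 bound=3 product=7
t=11: arr=2 -> substrate=2 bound=3 product=7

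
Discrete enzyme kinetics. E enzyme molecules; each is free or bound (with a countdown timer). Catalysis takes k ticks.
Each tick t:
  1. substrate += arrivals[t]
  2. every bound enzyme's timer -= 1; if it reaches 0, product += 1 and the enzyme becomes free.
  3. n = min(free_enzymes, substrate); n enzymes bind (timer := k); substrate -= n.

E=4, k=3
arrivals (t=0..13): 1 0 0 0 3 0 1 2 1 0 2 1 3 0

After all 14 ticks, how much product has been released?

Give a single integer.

Answer: 10

Derivation:
t=0: arr=1 -> substrate=0 bound=1 product=0
t=1: arr=0 -> substrate=0 bound=1 product=0
t=2: arr=0 -> substrate=0 bound=1 product=0
t=3: arr=0 -> substrate=0 bound=0 product=1
t=4: arr=3 -> substrate=0 bound=3 product=1
t=5: arr=0 -> substrate=0 bound=3 product=1
t=6: arr=1 -> substrate=0 bound=4 product=1
t=7: arr=2 -> substrate=0 bound=3 product=4
t=8: arr=1 -> substrate=0 bound=4 product=4
t=9: arr=0 -> substrate=0 bound=3 product=5
t=10: arr=2 -> substrate=0 bound=3 product=7
t=11: arr=1 -> substrate=0 bound=3 product=8
t=12: arr=3 -> substrate=2 bound=4 product=8
t=13: arr=0 -> substrate=0 bound=4 product=10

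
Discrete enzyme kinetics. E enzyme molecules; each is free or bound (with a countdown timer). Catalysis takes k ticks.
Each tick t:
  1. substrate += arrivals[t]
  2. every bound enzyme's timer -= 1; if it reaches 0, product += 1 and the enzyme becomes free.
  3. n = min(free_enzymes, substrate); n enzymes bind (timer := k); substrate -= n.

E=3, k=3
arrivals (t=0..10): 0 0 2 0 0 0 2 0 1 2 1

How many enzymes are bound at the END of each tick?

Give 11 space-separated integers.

t=0: arr=0 -> substrate=0 bound=0 product=0
t=1: arr=0 -> substrate=0 bound=0 product=0
t=2: arr=2 -> substrate=0 bound=2 product=0
t=3: arr=0 -> substrate=0 bound=2 product=0
t=4: arr=0 -> substrate=0 bound=2 product=0
t=5: arr=0 -> substrate=0 bound=0 product=2
t=6: arr=2 -> substrate=0 bound=2 product=2
t=7: arr=0 -> substrate=0 bound=2 product=2
t=8: arr=1 -> substrate=0 bound=3 product=2
t=9: arr=2 -> substrate=0 bound=3 product=4
t=10: arr=1 -> substrate=1 bound=3 product=4

Answer: 0 0 2 2 2 0 2 2 3 3 3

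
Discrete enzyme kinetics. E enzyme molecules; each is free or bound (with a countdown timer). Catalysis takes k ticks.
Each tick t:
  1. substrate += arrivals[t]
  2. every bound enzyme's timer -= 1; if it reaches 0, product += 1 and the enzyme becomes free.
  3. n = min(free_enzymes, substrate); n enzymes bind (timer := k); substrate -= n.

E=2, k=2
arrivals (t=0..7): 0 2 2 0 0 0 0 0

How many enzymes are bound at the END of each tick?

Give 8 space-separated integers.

t=0: arr=0 -> substrate=0 bound=0 product=0
t=1: arr=2 -> substrate=0 bound=2 product=0
t=2: arr=2 -> substrate=2 bound=2 product=0
t=3: arr=0 -> substrate=0 bound=2 product=2
t=4: arr=0 -> substrate=0 bound=2 product=2
t=5: arr=0 -> substrate=0 bound=0 product=4
t=6: arr=0 -> substrate=0 bound=0 product=4
t=7: arr=0 -> substrate=0 bound=0 product=4

Answer: 0 2 2 2 2 0 0 0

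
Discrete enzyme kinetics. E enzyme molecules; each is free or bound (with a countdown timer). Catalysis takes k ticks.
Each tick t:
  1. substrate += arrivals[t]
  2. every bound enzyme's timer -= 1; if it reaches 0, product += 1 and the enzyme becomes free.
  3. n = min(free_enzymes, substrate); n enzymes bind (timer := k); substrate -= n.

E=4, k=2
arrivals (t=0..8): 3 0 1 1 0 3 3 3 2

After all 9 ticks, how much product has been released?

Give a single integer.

Answer: 9

Derivation:
t=0: arr=3 -> substrate=0 bound=3 product=0
t=1: arr=0 -> substrate=0 bound=3 product=0
t=2: arr=1 -> substrate=0 bound=1 product=3
t=3: arr=1 -> substrate=0 bound=2 product=3
t=4: arr=0 -> substrate=0 bound=1 product=4
t=5: arr=3 -> substrate=0 bound=3 product=5
t=6: arr=3 -> substrate=2 bound=4 product=5
t=7: arr=3 -> substrate=2 bound=4 product=8
t=8: arr=2 -> substrate=3 bound=4 product=9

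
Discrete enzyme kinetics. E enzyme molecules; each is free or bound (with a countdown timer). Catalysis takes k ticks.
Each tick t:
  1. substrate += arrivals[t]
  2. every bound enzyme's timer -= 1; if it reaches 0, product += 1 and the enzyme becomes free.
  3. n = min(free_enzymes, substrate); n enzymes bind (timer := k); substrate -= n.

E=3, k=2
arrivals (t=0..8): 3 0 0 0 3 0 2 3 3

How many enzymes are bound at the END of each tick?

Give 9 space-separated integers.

Answer: 3 3 0 0 3 3 2 3 3

Derivation:
t=0: arr=3 -> substrate=0 bound=3 product=0
t=1: arr=0 -> substrate=0 bound=3 product=0
t=2: arr=0 -> substrate=0 bound=0 product=3
t=3: arr=0 -> substrate=0 bound=0 product=3
t=4: arr=3 -> substrate=0 bound=3 product=3
t=5: arr=0 -> substrate=0 bound=3 product=3
t=6: arr=2 -> substrate=0 bound=2 product=6
t=7: arr=3 -> substrate=2 bound=3 product=6
t=8: arr=3 -> substrate=3 bound=3 product=8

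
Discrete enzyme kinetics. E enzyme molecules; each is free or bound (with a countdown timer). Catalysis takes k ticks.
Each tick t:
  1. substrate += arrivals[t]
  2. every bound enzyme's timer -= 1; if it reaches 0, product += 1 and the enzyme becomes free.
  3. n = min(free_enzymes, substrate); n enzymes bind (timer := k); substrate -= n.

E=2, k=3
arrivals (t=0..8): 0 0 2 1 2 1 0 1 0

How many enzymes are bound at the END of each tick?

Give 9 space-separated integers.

Answer: 0 0 2 2 2 2 2 2 2

Derivation:
t=0: arr=0 -> substrate=0 bound=0 product=0
t=1: arr=0 -> substrate=0 bound=0 product=0
t=2: arr=2 -> substrate=0 bound=2 product=0
t=3: arr=1 -> substrate=1 bound=2 product=0
t=4: arr=2 -> substrate=3 bound=2 product=0
t=5: arr=1 -> substrate=2 bound=2 product=2
t=6: arr=0 -> substrate=2 bound=2 product=2
t=7: arr=1 -> substrate=3 bound=2 product=2
t=8: arr=0 -> substrate=1 bound=2 product=4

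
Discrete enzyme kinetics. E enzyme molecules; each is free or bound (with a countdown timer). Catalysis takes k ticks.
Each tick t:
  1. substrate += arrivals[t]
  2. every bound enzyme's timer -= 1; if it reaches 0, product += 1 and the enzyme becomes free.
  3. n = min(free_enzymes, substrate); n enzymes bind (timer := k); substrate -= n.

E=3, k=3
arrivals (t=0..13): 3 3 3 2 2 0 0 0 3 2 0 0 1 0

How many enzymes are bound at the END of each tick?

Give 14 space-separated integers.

Answer: 3 3 3 3 3 3 3 3 3 3 3 3 3 3

Derivation:
t=0: arr=3 -> substrate=0 bound=3 product=0
t=1: arr=3 -> substrate=3 bound=3 product=0
t=2: arr=3 -> substrate=6 bound=3 product=0
t=3: arr=2 -> substrate=5 bound=3 product=3
t=4: arr=2 -> substrate=7 bound=3 product=3
t=5: arr=0 -> substrate=7 bound=3 product=3
t=6: arr=0 -> substrate=4 bound=3 product=6
t=7: arr=0 -> substrate=4 bound=3 product=6
t=8: arr=3 -> substrate=7 bound=3 product=6
t=9: arr=2 -> substrate=6 bound=3 product=9
t=10: arr=0 -> substrate=6 bound=3 product=9
t=11: arr=0 -> substrate=6 bound=3 product=9
t=12: arr=1 -> substrate=4 bound=3 product=12
t=13: arr=0 -> substrate=4 bound=3 product=12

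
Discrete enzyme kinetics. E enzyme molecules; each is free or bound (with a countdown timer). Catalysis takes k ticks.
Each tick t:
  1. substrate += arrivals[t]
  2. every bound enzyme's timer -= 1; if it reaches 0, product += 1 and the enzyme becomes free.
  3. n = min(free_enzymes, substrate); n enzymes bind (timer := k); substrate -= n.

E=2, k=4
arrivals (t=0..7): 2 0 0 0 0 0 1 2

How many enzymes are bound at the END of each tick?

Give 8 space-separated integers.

t=0: arr=2 -> substrate=0 bound=2 product=0
t=1: arr=0 -> substrate=0 bound=2 product=0
t=2: arr=0 -> substrate=0 bound=2 product=0
t=3: arr=0 -> substrate=0 bound=2 product=0
t=4: arr=0 -> substrate=0 bound=0 product=2
t=5: arr=0 -> substrate=0 bound=0 product=2
t=6: arr=1 -> substrate=0 bound=1 product=2
t=7: arr=2 -> substrate=1 bound=2 product=2

Answer: 2 2 2 2 0 0 1 2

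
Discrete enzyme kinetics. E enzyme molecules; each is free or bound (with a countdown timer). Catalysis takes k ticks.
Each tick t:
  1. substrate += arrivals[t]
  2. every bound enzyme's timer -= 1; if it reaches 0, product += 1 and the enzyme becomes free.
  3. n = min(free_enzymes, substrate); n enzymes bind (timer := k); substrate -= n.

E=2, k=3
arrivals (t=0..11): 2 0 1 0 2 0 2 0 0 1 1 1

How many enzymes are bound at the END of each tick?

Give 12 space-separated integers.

Answer: 2 2 2 1 2 2 2 2 2 2 2 2

Derivation:
t=0: arr=2 -> substrate=0 bound=2 product=0
t=1: arr=0 -> substrate=0 bound=2 product=0
t=2: arr=1 -> substrate=1 bound=2 product=0
t=3: arr=0 -> substrate=0 bound=1 product=2
t=4: arr=2 -> substrate=1 bound=2 product=2
t=5: arr=0 -> substrate=1 bound=2 product=2
t=6: arr=2 -> substrate=2 bound=2 product=3
t=7: arr=0 -> substrate=1 bound=2 product=4
t=8: arr=0 -> substrate=1 bound=2 product=4
t=9: arr=1 -> substrate=1 bound=2 product=5
t=10: arr=1 -> substrate=1 bound=2 product=6
t=11: arr=1 -> substrate=2 bound=2 product=6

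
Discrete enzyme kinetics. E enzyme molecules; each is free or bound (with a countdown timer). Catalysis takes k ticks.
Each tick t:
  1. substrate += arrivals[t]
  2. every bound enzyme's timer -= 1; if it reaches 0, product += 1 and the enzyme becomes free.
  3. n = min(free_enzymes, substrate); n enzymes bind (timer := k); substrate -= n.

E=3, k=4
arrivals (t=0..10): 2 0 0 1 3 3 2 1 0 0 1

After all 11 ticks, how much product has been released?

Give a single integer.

t=0: arr=2 -> substrate=0 bound=2 product=0
t=1: arr=0 -> substrate=0 bound=2 product=0
t=2: arr=0 -> substrate=0 bound=2 product=0
t=3: arr=1 -> substrate=0 bound=3 product=0
t=4: arr=3 -> substrate=1 bound=3 product=2
t=5: arr=3 -> substrate=4 bound=3 product=2
t=6: arr=2 -> substrate=6 bound=3 product=2
t=7: arr=1 -> substrate=6 bound=3 product=3
t=8: arr=0 -> substrate=4 bound=3 product=5
t=9: arr=0 -> substrate=4 bound=3 product=5
t=10: arr=1 -> substrate=5 bound=3 product=5

Answer: 5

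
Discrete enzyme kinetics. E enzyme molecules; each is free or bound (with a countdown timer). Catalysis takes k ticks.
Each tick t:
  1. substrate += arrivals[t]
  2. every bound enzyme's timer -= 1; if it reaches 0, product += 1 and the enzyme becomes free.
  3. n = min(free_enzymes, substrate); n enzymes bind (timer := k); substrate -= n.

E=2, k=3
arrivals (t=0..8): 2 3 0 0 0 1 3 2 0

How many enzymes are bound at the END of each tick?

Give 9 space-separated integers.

t=0: arr=2 -> substrate=0 bound=2 product=0
t=1: arr=3 -> substrate=3 bound=2 product=0
t=2: arr=0 -> substrate=3 bound=2 product=0
t=3: arr=0 -> substrate=1 bound=2 product=2
t=4: arr=0 -> substrate=1 bound=2 product=2
t=5: arr=1 -> substrate=2 bound=2 product=2
t=6: arr=3 -> substrate=3 bound=2 product=4
t=7: arr=2 -> substrate=5 bound=2 product=4
t=8: arr=0 -> substrate=5 bound=2 product=4

Answer: 2 2 2 2 2 2 2 2 2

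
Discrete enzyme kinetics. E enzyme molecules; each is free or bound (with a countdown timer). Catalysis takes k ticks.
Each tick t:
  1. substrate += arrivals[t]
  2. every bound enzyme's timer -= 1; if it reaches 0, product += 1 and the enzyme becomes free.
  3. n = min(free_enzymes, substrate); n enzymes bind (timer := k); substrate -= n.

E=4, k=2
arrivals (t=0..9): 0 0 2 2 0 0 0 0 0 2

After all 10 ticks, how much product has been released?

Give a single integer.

t=0: arr=0 -> substrate=0 bound=0 product=0
t=1: arr=0 -> substrate=0 bound=0 product=0
t=2: arr=2 -> substrate=0 bound=2 product=0
t=3: arr=2 -> substrate=0 bound=4 product=0
t=4: arr=0 -> substrate=0 bound=2 product=2
t=5: arr=0 -> substrate=0 bound=0 product=4
t=6: arr=0 -> substrate=0 bound=0 product=4
t=7: arr=0 -> substrate=0 bound=0 product=4
t=8: arr=0 -> substrate=0 bound=0 product=4
t=9: arr=2 -> substrate=0 bound=2 product=4

Answer: 4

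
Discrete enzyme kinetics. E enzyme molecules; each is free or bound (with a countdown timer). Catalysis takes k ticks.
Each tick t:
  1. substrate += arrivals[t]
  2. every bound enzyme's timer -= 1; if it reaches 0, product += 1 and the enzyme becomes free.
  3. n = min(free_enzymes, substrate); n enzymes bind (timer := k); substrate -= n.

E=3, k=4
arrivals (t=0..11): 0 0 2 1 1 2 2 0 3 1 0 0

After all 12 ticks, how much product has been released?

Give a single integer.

t=0: arr=0 -> substrate=0 bound=0 product=0
t=1: arr=0 -> substrate=0 bound=0 product=0
t=2: arr=2 -> substrate=0 bound=2 product=0
t=3: arr=1 -> substrate=0 bound=3 product=0
t=4: arr=1 -> substrate=1 bound=3 product=0
t=5: arr=2 -> substrate=3 bound=3 product=0
t=6: arr=2 -> substrate=3 bound=3 product=2
t=7: arr=0 -> substrate=2 bound=3 product=3
t=8: arr=3 -> substrate=5 bound=3 product=3
t=9: arr=1 -> substrate=6 bound=3 product=3
t=10: arr=0 -> substrate=4 bound=3 product=5
t=11: arr=0 -> substrate=3 bound=3 product=6

Answer: 6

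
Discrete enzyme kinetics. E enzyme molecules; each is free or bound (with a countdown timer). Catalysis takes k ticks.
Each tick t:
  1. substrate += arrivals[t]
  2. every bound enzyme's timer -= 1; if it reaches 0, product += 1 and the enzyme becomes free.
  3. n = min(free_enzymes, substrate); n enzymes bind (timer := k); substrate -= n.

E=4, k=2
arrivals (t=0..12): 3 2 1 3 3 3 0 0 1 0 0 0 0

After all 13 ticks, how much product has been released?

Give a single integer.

t=0: arr=3 -> substrate=0 bound=3 product=0
t=1: arr=2 -> substrate=1 bound=4 product=0
t=2: arr=1 -> substrate=0 bound=3 product=3
t=3: arr=3 -> substrate=1 bound=4 product=4
t=4: arr=3 -> substrate=2 bound=4 product=6
t=5: arr=3 -> substrate=3 bound=4 product=8
t=6: arr=0 -> substrate=1 bound=4 product=10
t=7: arr=0 -> substrate=0 bound=3 product=12
t=8: arr=1 -> substrate=0 bound=2 product=14
t=9: arr=0 -> substrate=0 bound=1 product=15
t=10: arr=0 -> substrate=0 bound=0 product=16
t=11: arr=0 -> substrate=0 bound=0 product=16
t=12: arr=0 -> substrate=0 bound=0 product=16

Answer: 16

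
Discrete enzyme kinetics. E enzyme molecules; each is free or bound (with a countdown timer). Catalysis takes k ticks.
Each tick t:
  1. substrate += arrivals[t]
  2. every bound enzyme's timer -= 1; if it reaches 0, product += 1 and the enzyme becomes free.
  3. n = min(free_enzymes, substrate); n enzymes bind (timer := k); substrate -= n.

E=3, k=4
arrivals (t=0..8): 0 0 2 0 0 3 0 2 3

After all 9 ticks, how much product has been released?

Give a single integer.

Answer: 2

Derivation:
t=0: arr=0 -> substrate=0 bound=0 product=0
t=1: arr=0 -> substrate=0 bound=0 product=0
t=2: arr=2 -> substrate=0 bound=2 product=0
t=3: arr=0 -> substrate=0 bound=2 product=0
t=4: arr=0 -> substrate=0 bound=2 product=0
t=5: arr=3 -> substrate=2 bound=3 product=0
t=6: arr=0 -> substrate=0 bound=3 product=2
t=7: arr=2 -> substrate=2 bound=3 product=2
t=8: arr=3 -> substrate=5 bound=3 product=2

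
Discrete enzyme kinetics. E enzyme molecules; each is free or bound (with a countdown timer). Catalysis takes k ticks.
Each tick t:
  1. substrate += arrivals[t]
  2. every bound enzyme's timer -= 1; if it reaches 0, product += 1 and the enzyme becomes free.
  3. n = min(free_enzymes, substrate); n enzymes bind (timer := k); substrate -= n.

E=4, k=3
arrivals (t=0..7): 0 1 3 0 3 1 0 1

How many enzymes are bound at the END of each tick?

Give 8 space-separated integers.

t=0: arr=0 -> substrate=0 bound=0 product=0
t=1: arr=1 -> substrate=0 bound=1 product=0
t=2: arr=3 -> substrate=0 bound=4 product=0
t=3: arr=0 -> substrate=0 bound=4 product=0
t=4: arr=3 -> substrate=2 bound=4 product=1
t=5: arr=1 -> substrate=0 bound=4 product=4
t=6: arr=0 -> substrate=0 bound=4 product=4
t=7: arr=1 -> substrate=0 bound=4 product=5

Answer: 0 1 4 4 4 4 4 4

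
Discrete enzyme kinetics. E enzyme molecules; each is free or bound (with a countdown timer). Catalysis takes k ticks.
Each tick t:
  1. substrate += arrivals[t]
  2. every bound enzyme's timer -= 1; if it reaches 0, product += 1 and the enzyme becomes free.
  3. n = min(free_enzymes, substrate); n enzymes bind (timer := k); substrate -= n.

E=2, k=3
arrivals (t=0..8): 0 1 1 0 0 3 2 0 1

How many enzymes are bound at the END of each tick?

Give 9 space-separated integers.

t=0: arr=0 -> substrate=0 bound=0 product=0
t=1: arr=1 -> substrate=0 bound=1 product=0
t=2: arr=1 -> substrate=0 bound=2 product=0
t=3: arr=0 -> substrate=0 bound=2 product=0
t=4: arr=0 -> substrate=0 bound=1 product=1
t=5: arr=3 -> substrate=1 bound=2 product=2
t=6: arr=2 -> substrate=3 bound=2 product=2
t=7: arr=0 -> substrate=3 bound=2 product=2
t=8: arr=1 -> substrate=2 bound=2 product=4

Answer: 0 1 2 2 1 2 2 2 2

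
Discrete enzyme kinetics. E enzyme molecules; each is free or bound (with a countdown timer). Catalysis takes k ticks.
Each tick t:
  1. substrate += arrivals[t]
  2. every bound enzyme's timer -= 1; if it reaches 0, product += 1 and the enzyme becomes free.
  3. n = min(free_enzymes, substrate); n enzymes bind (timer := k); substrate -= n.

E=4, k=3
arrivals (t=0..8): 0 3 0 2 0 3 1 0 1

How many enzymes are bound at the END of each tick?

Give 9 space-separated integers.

t=0: arr=0 -> substrate=0 bound=0 product=0
t=1: arr=3 -> substrate=0 bound=3 product=0
t=2: arr=0 -> substrate=0 bound=3 product=0
t=3: arr=2 -> substrate=1 bound=4 product=0
t=4: arr=0 -> substrate=0 bound=2 product=3
t=5: arr=3 -> substrate=1 bound=4 product=3
t=6: arr=1 -> substrate=1 bound=4 product=4
t=7: arr=0 -> substrate=0 bound=4 product=5
t=8: arr=1 -> substrate=0 bound=3 product=7

Answer: 0 3 3 4 2 4 4 4 3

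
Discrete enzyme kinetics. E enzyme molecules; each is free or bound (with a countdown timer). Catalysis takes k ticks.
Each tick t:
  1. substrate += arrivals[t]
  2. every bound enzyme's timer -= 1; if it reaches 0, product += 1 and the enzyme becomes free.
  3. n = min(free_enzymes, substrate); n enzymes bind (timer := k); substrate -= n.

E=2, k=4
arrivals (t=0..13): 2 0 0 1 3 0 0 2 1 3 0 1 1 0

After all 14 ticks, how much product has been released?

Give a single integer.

Answer: 6

Derivation:
t=0: arr=2 -> substrate=0 bound=2 product=0
t=1: arr=0 -> substrate=0 bound=2 product=0
t=2: arr=0 -> substrate=0 bound=2 product=0
t=3: arr=1 -> substrate=1 bound=2 product=0
t=4: arr=3 -> substrate=2 bound=2 product=2
t=5: arr=0 -> substrate=2 bound=2 product=2
t=6: arr=0 -> substrate=2 bound=2 product=2
t=7: arr=2 -> substrate=4 bound=2 product=2
t=8: arr=1 -> substrate=3 bound=2 product=4
t=9: arr=3 -> substrate=6 bound=2 product=4
t=10: arr=0 -> substrate=6 bound=2 product=4
t=11: arr=1 -> substrate=7 bound=2 product=4
t=12: arr=1 -> substrate=6 bound=2 product=6
t=13: arr=0 -> substrate=6 bound=2 product=6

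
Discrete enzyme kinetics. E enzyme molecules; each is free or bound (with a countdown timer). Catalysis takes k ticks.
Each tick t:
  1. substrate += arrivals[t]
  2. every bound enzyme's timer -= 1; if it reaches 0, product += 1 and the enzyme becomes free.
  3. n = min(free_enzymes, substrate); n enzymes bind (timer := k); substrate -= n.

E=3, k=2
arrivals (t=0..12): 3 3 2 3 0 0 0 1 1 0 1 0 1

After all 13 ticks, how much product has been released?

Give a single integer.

t=0: arr=3 -> substrate=0 bound=3 product=0
t=1: arr=3 -> substrate=3 bound=3 product=0
t=2: arr=2 -> substrate=2 bound=3 product=3
t=3: arr=3 -> substrate=5 bound=3 product=3
t=4: arr=0 -> substrate=2 bound=3 product=6
t=5: arr=0 -> substrate=2 bound=3 product=6
t=6: arr=0 -> substrate=0 bound=2 product=9
t=7: arr=1 -> substrate=0 bound=3 product=9
t=8: arr=1 -> substrate=0 bound=2 product=11
t=9: arr=0 -> substrate=0 bound=1 product=12
t=10: arr=1 -> substrate=0 bound=1 product=13
t=11: arr=0 -> substrate=0 bound=1 product=13
t=12: arr=1 -> substrate=0 bound=1 product=14

Answer: 14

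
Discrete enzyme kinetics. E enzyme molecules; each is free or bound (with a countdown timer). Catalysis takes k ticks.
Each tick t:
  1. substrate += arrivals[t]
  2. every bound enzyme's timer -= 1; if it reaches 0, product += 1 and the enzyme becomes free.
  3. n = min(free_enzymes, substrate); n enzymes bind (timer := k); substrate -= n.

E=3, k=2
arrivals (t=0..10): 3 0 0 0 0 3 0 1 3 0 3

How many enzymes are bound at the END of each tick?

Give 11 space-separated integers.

Answer: 3 3 0 0 0 3 3 1 3 3 3

Derivation:
t=0: arr=3 -> substrate=0 bound=3 product=0
t=1: arr=0 -> substrate=0 bound=3 product=0
t=2: arr=0 -> substrate=0 bound=0 product=3
t=3: arr=0 -> substrate=0 bound=0 product=3
t=4: arr=0 -> substrate=0 bound=0 product=3
t=5: arr=3 -> substrate=0 bound=3 product=3
t=6: arr=0 -> substrate=0 bound=3 product=3
t=7: arr=1 -> substrate=0 bound=1 product=6
t=8: arr=3 -> substrate=1 bound=3 product=6
t=9: arr=0 -> substrate=0 bound=3 product=7
t=10: arr=3 -> substrate=1 bound=3 product=9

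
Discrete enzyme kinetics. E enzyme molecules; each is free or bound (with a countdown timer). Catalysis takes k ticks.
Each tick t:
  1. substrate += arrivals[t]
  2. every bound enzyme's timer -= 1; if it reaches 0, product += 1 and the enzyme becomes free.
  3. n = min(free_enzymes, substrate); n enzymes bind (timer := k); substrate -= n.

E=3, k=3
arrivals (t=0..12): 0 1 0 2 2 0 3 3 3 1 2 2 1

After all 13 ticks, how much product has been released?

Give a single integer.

t=0: arr=0 -> substrate=0 bound=0 product=0
t=1: arr=1 -> substrate=0 bound=1 product=0
t=2: arr=0 -> substrate=0 bound=1 product=0
t=3: arr=2 -> substrate=0 bound=3 product=0
t=4: arr=2 -> substrate=1 bound=3 product=1
t=5: arr=0 -> substrate=1 bound=3 product=1
t=6: arr=3 -> substrate=2 bound=3 product=3
t=7: arr=3 -> substrate=4 bound=3 product=4
t=8: arr=3 -> substrate=7 bound=3 product=4
t=9: arr=1 -> substrate=6 bound=3 product=6
t=10: arr=2 -> substrate=7 bound=3 product=7
t=11: arr=2 -> substrate=9 bound=3 product=7
t=12: arr=1 -> substrate=8 bound=3 product=9

Answer: 9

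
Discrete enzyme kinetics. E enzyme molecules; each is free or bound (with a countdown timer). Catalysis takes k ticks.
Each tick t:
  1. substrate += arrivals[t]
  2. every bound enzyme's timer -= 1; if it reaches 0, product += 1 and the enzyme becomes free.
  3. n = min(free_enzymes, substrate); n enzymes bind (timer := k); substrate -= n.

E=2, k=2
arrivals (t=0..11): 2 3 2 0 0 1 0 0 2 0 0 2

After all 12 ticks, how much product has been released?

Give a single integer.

t=0: arr=2 -> substrate=0 bound=2 product=0
t=1: arr=3 -> substrate=3 bound=2 product=0
t=2: arr=2 -> substrate=3 bound=2 product=2
t=3: arr=0 -> substrate=3 bound=2 product=2
t=4: arr=0 -> substrate=1 bound=2 product=4
t=5: arr=1 -> substrate=2 bound=2 product=4
t=6: arr=0 -> substrate=0 bound=2 product=6
t=7: arr=0 -> substrate=0 bound=2 product=6
t=8: arr=2 -> substrate=0 bound=2 product=8
t=9: arr=0 -> substrate=0 bound=2 product=8
t=10: arr=0 -> substrate=0 bound=0 product=10
t=11: arr=2 -> substrate=0 bound=2 product=10

Answer: 10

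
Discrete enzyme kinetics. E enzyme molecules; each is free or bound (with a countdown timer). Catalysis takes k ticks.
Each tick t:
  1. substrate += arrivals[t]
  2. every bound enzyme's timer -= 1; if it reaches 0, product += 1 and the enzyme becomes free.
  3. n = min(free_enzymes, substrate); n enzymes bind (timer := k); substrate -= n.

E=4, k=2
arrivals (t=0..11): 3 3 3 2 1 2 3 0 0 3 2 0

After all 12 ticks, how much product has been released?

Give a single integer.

Answer: 20

Derivation:
t=0: arr=3 -> substrate=0 bound=3 product=0
t=1: arr=3 -> substrate=2 bound=4 product=0
t=2: arr=3 -> substrate=2 bound=4 product=3
t=3: arr=2 -> substrate=3 bound=4 product=4
t=4: arr=1 -> substrate=1 bound=4 product=7
t=5: arr=2 -> substrate=2 bound=4 product=8
t=6: arr=3 -> substrate=2 bound=4 product=11
t=7: arr=0 -> substrate=1 bound=4 product=12
t=8: arr=0 -> substrate=0 bound=2 product=15
t=9: arr=3 -> substrate=0 bound=4 product=16
t=10: arr=2 -> substrate=1 bound=4 product=17
t=11: arr=0 -> substrate=0 bound=2 product=20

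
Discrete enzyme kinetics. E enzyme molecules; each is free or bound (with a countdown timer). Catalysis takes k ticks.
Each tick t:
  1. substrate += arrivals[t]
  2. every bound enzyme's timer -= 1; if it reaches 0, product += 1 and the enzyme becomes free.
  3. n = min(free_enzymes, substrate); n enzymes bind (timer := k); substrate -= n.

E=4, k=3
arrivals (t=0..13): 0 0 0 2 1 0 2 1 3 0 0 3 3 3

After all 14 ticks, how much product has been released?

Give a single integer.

Answer: 9

Derivation:
t=0: arr=0 -> substrate=0 bound=0 product=0
t=1: arr=0 -> substrate=0 bound=0 product=0
t=2: arr=0 -> substrate=0 bound=0 product=0
t=3: arr=2 -> substrate=0 bound=2 product=0
t=4: arr=1 -> substrate=0 bound=3 product=0
t=5: arr=0 -> substrate=0 bound=3 product=0
t=6: arr=2 -> substrate=0 bound=3 product=2
t=7: arr=1 -> substrate=0 bound=3 product=3
t=8: arr=3 -> substrate=2 bound=4 product=3
t=9: arr=0 -> substrate=0 bound=4 product=5
t=10: arr=0 -> substrate=0 bound=3 product=6
t=11: arr=3 -> substrate=1 bound=4 product=7
t=12: arr=3 -> substrate=2 bound=4 product=9
t=13: arr=3 -> substrate=5 bound=4 product=9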